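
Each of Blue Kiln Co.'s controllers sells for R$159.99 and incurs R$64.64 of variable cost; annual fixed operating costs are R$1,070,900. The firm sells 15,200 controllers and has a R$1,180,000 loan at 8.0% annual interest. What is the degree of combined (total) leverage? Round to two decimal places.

At 15,200 units, contribution = 15,200 × R$95.35 = R$1,449,320.00.
EBIT = R$1,449,320.00 − R$1,070,900 = R$378,420.00. Interest = R$94,400.00, so EBIT − I = R$284,020.00.
Degree of total leverage = total CM / (EBIT − interest) = R$1,449,320.00 / R$284,020.00 = 5.1029.

5.10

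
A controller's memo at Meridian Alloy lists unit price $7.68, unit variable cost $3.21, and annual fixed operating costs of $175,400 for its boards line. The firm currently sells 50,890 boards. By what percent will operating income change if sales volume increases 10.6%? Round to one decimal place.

At 50,890 units, contribution = 50,890 × $4.47 = $227,478.30.
EBIT = $227,478.30 − $175,400 = $52,078.30.
Degree of operating leverage = $227,478.30 / $52,078.30 = 4.3680.
So EBIT moves 4.3680 × (+10.6%) = +46.3%.

+46.3%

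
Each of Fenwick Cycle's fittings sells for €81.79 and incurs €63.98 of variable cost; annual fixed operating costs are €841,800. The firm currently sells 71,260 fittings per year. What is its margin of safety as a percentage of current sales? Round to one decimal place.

33.7%

Each unit contributes €81.79 − €63.98 = €17.81. Break-even units = €841,800 ÷ €17.81 = 47,265.58; break-even revenue = 47,265.58 × €81.79 = €3,865,851.88.
Actual sales revenue = 71,260 × €81.79 = €5,828,355.40.
Margin of safety = (€5,828,355.40 − €3,865,851.88) ÷ €5,828,355.40 = 33.7%.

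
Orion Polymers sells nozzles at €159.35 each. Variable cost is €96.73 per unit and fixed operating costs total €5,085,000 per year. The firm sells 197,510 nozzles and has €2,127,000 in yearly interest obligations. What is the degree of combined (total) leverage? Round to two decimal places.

At 197,510 units, contribution = 197,510 × €62.62 = €12,368,076.20.
EBIT = €12,368,076.20 − €5,085,000 = €7,283,076.20. Interest = €2,127,000.00.
DOL = €12,368,076.20 ÷ €7,283,076.20 = 1.6982; DFL = €7,283,076.20 ÷ €5,156,076.20 = 1.4125.
DCL = DOL × DFL = 1.6982 × 1.4125 = 2.3987.

2.40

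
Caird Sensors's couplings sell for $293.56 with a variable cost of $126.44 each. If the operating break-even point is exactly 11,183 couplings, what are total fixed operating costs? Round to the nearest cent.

$1,868,902.96

Each unit contributes $293.56 − $126.44 = $167.12.
Fixed costs = break-even units × CM = 11,183 × $167.12 = $1,868,902.96.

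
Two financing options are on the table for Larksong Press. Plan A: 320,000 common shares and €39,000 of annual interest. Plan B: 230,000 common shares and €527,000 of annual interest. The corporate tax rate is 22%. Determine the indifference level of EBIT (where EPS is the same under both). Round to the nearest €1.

€1,774,111

At indifference, (EBIT − 39,000)(1 − t)/320,000 = (EBIT − 527,000)(1 − t)/230,000.
Cancelling (1 − t) and cross-multiplying: 230,000·(EBIT − 39,000) = 320,000·(EBIT − 527,000).
EBIT × (320,000 − 230,000) = 527,000 × 320,000 − 39,000 × 230,000 = 159,670,000,000, so EBIT = 159,670,000,000 ÷ 90,000 = 1,774,111.11.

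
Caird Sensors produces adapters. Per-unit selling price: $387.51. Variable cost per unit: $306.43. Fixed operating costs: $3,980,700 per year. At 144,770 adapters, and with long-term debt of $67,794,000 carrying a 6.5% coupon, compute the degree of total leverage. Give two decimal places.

Total contribution margin = 144,770 × $81.08 = $11,737,951.60.
Subtracting fixed costs: EBIT = $11,737,951.60 − $3,980,700 = $7,757,251.60. Interest = $4,406,610.00, so EBIT − I = $3,350,641.60.
DCL = contribution ÷ (EBIT − I) = $11,737,951.60 ÷ $3,350,641.60 = 3.5032.

3.50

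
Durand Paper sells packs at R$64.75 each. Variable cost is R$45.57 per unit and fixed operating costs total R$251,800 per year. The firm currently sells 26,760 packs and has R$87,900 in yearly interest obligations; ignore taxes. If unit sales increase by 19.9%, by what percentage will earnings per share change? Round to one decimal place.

Total contribution margin = 26,760 × R$19.18 = R$513,256.80.
EBIT = R$513,256.80 − R$251,800 = R$261,456.80.
Interest = R$87,900.00, so EBIT − I = R$173,556.80.
DCL = total CM / (EBIT − I) = R$513,256.80 / R$173,556.80 = 2.9573.
EPS therefore changes by 2.9573 × (+19.9%) = +58.8%.

+58.8%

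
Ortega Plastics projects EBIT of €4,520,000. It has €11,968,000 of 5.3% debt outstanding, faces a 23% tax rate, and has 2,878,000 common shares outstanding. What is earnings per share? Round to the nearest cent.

Interest = €634,304.00, so EBT = €4,520,000 − €634,304.00 = €3,885,696.00.
After tax at 23%: net income = €3,885,696.00 × 0.77 = €2,991,985.92.
Per share: €2,991,985.92 / 2,878,000 shares = €1.04.

€1.04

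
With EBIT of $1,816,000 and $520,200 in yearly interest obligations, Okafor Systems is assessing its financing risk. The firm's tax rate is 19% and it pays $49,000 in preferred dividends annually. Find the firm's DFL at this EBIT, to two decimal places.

1.47

Annual interest charges come to $520,200.00.
Pre-tax preferred-dividend burden = $49,000 ÷ (1 − 0.19) = $60,493.83.
DFL = EBIT ÷ [EBIT − I − D_p/(1−t)] = $1,816,000 ÷ [$1,816,000 − $520,200.00 − $60,493.83] = $1,816,000 ÷ $1,235,306.17 = 1.4701.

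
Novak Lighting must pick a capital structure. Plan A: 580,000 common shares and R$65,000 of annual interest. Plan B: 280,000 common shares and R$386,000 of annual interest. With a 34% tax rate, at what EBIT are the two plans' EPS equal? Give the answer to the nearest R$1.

R$685,600

At indifference, (EBIT − 65,000)(1 − t)/580,000 = (EBIT − 386,000)(1 − t)/280,000.
The (1 − t) factor cancels: (EBIT − 65,000) × 280,000 = (EBIT − 386,000) × 580,000.
EBIT × (580,000 − 280,000) = 386,000 × 580,000 − 65,000 × 280,000 = 205,680,000,000, so EBIT = 205,680,000,000 ÷ 300,000 = 685,600.00.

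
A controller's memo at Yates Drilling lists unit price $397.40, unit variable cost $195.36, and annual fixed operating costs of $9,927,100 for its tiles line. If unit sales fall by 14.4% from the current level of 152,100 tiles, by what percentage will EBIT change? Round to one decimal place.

-21.3%

Total contribution margin = 152,100 × $202.04 = $30,730,284.00.
Operating income = contribution − fixed costs = $30,730,284.00 − $9,927,100 = $20,803,184.00.
Degree of operating leverage = $30,730,284.00 / $20,803,184.00 = 1.4772.
Operating income changes by 1.4772 × -14.4% = -21.3%.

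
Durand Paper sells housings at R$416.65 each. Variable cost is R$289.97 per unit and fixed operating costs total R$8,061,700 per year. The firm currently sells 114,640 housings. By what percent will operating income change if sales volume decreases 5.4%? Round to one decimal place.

-12.1%

At 114,640 units, contribution = 114,640 × R$126.68 = R$14,522,595.20.
EBIT = R$14,522,595.20 − R$8,061,700 = R$6,460,895.20.
Degree of operating leverage = R$14,522,595.20 / R$6,460,895.20 = 2.2478.
So EBIT moves 2.2478 × (-5.4%) = -12.1%.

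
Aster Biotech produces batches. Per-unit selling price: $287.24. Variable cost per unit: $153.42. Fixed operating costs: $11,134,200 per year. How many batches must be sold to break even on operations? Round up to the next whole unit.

83,203 batches

Each unit contributes $287.24 − $153.42 = $133.82.
Units to break even: $11,134,200 ÷ $133.82 = 83,202.81, rounded up to 83,203.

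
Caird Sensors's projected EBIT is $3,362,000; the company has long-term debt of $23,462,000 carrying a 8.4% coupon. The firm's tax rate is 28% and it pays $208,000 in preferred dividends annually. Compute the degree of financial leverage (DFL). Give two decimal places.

Interest = $1,970,808.00.
Pre-tax preferred-dividend burden = $208,000 ÷ (1 − 0.28) = $288,888.89.
DFL = EBIT ÷ [EBIT − I − D_p/(1−t)] = $3,362,000 ÷ [$3,362,000 − $1,970,808.00 − $288,888.89] = $3,362,000 ÷ $1,102,303.11 = 3.0500.

3.05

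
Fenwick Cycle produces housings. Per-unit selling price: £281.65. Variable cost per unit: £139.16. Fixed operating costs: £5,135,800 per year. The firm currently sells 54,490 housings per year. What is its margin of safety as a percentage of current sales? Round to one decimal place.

33.9%

Contribution margin per unit = £281.65 − £139.16 = £142.49. Break-even units = £5,135,800 ÷ £142.49 = 36,043.23; break-even revenue = 36,043.23 × £281.65 = £10,151,576.04.
Current sales = 54,490 × £281.65 = £15,347,108.50.
Margin of safety = (£15,347,108.50 − £10,151,576.04) ÷ £15,347,108.50 = 33.9%.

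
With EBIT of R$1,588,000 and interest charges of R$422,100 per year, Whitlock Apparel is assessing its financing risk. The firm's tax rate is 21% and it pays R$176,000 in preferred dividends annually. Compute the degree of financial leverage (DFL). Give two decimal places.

Interest = R$422,100.00.
Preferred dividends grossed up pre-tax: R$176,000 / (1 − 0.21) = R$222,784.81.
DFL = EBIT ÷ [EBIT − I − D_p/(1−t)] = R$1,588,000 ÷ [R$1,588,000 − R$422,100.00 − R$222,784.81] = R$1,588,000 ÷ R$943,115.19 = 1.6838.

1.68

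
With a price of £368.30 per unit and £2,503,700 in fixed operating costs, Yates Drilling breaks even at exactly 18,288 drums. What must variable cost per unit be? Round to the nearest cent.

£231.40

Contribution per unit must be FC / Q = £2,503,700 / 18,288 = £136.9040.
Variable cost per unit = £368.30 − £136.9040 = £231.40.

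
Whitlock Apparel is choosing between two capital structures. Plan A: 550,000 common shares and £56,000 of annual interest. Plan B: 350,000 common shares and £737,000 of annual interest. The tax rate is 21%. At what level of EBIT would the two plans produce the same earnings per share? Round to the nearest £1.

Set EPS_A = EPS_B: (EBIT − £56,000)(1 − 0.21) ÷ 550,000 = (EBIT − £737,000)(1 − 0.21) ÷ 350,000.
The (1 − t) factor cancels: (EBIT − 56,000) × 350,000 = (EBIT − 737,000) × 550,000.
EBIT × (550,000 − 350,000) = 737,000 × 550,000 − 56,000 × 350,000 = 385,750,000,000, so EBIT = 385,750,000,000 ÷ 200,000 = 1,928,750.00.

£1,928,750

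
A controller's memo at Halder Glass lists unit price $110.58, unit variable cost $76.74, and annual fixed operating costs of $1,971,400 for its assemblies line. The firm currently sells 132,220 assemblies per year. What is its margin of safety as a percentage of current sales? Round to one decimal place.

55.9%

Each unit contributes $110.58 − $76.74 = $33.84. Break-even units = $1,971,400 ÷ $33.84 = 58,256.50; break-even revenue = 58,256.50 × $110.58 = $6,442,003.90.
Current sales = 132,220 × $110.58 = $14,620,887.60.
Margin of safety = ($14,620,887.60 − $6,442,003.90) ÷ $14,620,887.60 = 55.9%.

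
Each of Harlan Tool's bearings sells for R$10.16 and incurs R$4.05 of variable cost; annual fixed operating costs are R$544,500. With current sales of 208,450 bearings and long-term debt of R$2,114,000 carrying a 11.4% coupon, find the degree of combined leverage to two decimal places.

Contribution at this volume is 208,450 × R$6.11 = R$1,273,629.50.
Subtracting fixed costs: EBIT = R$1,273,629.50 − R$544,500 = R$729,129.50. Interest = R$240,996.00.
DOL = R$1,273,629.50 ÷ R$729,129.50 = 1.7468; DFL = R$729,129.50 ÷ R$488,133.50 = 1.4937.
Combined leverage = 1.7468 × 1.4937 = 2.6092.

2.61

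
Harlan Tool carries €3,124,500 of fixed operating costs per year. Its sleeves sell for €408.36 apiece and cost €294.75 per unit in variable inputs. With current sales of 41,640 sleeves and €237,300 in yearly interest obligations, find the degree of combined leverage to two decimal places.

Total contribution margin = 41,640 × €113.61 = €4,730,720.40.
Subtracting fixed costs: EBIT = €4,730,720.40 − €3,124,500 = €1,606,220.40. Interest = €237,300.00, so EBIT − I = €1,368,920.40.
DCL = contribution ÷ (EBIT − I) = €4,730,720.40 ÷ €1,368,920.40 = 3.4558.

3.46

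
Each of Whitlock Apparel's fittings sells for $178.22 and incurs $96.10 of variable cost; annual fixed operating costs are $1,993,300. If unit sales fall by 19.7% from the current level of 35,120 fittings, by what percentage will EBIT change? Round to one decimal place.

At 35,120 units, contribution = 35,120 × $82.12 = $2,884,054.40.
Operating income = contribution − fixed costs = $2,884,054.40 − $1,993,300 = $890,754.40.
So DOL = total CM / EBIT = $2,884,054.40 / $890,754.40 = 3.2378.
%ΔEBIT = DOL × %ΔSales = 3.2378 × -19.7% = -63.8%.

-63.8%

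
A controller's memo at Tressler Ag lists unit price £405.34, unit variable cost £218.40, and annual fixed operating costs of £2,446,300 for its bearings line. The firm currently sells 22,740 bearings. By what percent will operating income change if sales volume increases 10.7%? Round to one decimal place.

Contribution at this volume is 22,740 × £186.94 = £4,251,015.60.
Operating income = contribution − fixed costs = £4,251,015.60 − £2,446,300 = £1,804,715.60.
So DOL = total CM / EBIT = £4,251,015.60 / £1,804,715.60 = 2.3555.
So EBIT moves 2.3555 × (+10.7%) = +25.2%.

+25.2%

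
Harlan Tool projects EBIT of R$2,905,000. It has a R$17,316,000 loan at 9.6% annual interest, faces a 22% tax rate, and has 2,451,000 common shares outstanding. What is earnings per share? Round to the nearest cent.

Pre-tax income = R$2,905,000 − R$1,662,336.00 = R$1,242,664.00.
Net income = R$1,242,664.00 × (1 − 0.22) = R$969,277.92.
Per share: R$969,277.92 / 2,451,000 shares = R$0.40.

R$0.40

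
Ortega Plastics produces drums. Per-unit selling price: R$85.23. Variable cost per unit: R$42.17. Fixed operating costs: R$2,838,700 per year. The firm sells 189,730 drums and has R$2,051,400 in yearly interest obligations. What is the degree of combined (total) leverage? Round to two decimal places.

Contribution at this volume is 189,730 × R$43.06 = R$8,169,773.80.
Operating income = contribution − fixed costs = R$8,169,773.80 − R$2,838,700 = R$5,331,073.80. Interest = R$2,051,400.00, so EBIT − I = R$3,279,673.80.
DCL = contribution ÷ (EBIT − I) = R$8,169,773.80 ÷ R$3,279,673.80 = 2.4910.

2.49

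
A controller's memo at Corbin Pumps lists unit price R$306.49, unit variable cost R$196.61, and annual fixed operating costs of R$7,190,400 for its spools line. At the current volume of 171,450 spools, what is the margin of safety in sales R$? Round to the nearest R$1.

Each unit contributes R$306.49 − R$196.61 = R$109.88. Break-even units = R$7,190,400 ÷ R$109.88 = 65,438.66; break-even revenue = 65,438.66 × R$306.49 = R$20,056,295.01.
Actual sales revenue = 171,450 × R$306.49 = R$52,547,710.50.
Margin of safety = R$52,547,710.50 − R$20,056,295.01 = R$32,491,415.

R$32,491,415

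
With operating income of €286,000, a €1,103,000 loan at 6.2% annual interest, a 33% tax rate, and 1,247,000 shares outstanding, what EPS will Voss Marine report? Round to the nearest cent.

Pre-tax income = €286,000 − €68,386.00 = €217,614.00.
After tax at 33%: net income = €217,614.00 × 0.67 = €145,801.38.
EPS = €145,801.38 ÷ 1,247,000 = €0.12.

€0.12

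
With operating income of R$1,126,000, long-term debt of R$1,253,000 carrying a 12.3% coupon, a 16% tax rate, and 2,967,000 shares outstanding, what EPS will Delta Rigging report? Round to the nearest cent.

Interest = R$154,119.00, so EBT = R$1,126,000 − R$154,119.00 = R$971,881.00.
Net income = R$971,881.00 × (1 − 0.16) = R$816,380.04.
Per share: R$816,380.04 / 2,967,000 shares = R$0.28.

R$0.28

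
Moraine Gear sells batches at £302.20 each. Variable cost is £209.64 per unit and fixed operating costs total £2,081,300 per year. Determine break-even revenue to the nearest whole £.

£6,795,256

CM per unit = £302.20 − £209.64 = £92.56; CM ratio = £92.56 / £302.20 = 0.3063.
Break-even sales = FC ÷ CM ratio = £2,081,300 × £302.20 / £92.56 = £6,795,256.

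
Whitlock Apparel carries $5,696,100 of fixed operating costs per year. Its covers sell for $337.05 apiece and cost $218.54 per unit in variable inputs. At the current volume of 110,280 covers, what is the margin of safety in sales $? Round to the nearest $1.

$20,969,802

Unit CM = price − variable cost = $337.05 − $218.54 = $118.51. Break-even units = $5,696,100 ÷ $118.51 = 48,064.30; break-even revenue = 48,064.30 × $337.05 = $16,200,071.77.
Current sales = 110,280 × $337.05 = $37,169,874.00.
Margin of safety = $37,169,874.00 − $16,200,071.77 = $20,969,802.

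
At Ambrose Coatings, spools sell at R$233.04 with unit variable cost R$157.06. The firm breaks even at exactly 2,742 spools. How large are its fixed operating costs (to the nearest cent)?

Unit CM = price − variable cost = R$233.04 − R$157.06 = R$75.98.
Since BE = FC / CM, FC = 2,742 × R$75.98 = R$208,337.16.

R$208,337.16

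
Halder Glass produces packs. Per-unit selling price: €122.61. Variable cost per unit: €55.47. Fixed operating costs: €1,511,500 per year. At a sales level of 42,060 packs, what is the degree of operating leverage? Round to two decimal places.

Total contribution margin = 42,060 × €67.14 = €2,823,908.40.
EBIT = €2,823,908.40 − €1,511,500 = €1,312,408.40.
So DOL = total CM / EBIT = €2,823,908.40 / €1,312,408.40 = 2.1517.

2.15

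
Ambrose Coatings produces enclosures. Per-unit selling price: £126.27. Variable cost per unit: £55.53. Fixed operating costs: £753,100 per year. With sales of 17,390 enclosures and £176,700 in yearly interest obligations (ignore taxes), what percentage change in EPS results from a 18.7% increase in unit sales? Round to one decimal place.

+76.6%

Total contribution margin = 17,390 × £70.74 = £1,230,168.60.
EBIT = £1,230,168.60 − £753,100 = £477,068.60.
Interest = £176,700.00, so EBIT − I = £300,368.60.
DCL = total CM / (EBIT − I) = £1,230,168.60 / £300,368.60 = 4.0955.
%ΔEPS = DCL × %ΔSales = 4.0955 × +18.7% = +76.6%.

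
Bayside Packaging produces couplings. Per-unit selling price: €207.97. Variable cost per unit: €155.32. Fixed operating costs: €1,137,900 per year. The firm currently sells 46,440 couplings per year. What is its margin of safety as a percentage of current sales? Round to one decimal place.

Unit CM = price − variable cost = €207.97 − €155.32 = €52.65. Break-even units = €1,137,900 ÷ €52.65 = 21,612.54; break-even revenue = 21,612.54 × €207.97 = €4,494,759.03.
Actual sales revenue = 46,440 × €207.97 = €9,658,126.80.
Margin of safety = (€9,658,126.80 − €4,494,759.03) ÷ €9,658,126.80 = 53.5%.

53.5%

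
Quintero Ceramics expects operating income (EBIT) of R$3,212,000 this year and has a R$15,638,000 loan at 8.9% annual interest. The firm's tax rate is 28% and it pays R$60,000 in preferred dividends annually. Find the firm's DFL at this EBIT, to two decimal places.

Annual interest charges come to R$1,391,782.00.
Preferred dividends grossed up pre-tax: R$60,000 / (1 − 0.28) = R$83,333.33.
DFL = EBIT ÷ [EBIT − I − D_p/(1−t)] = R$3,212,000 ÷ [R$3,212,000 − R$1,391,782.00 − R$83,333.33] = R$3,212,000 ÷ R$1,736,884.67 = 1.8493.

1.85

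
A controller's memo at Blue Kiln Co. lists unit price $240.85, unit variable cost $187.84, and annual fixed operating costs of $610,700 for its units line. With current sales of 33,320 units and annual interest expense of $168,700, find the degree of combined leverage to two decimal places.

1.79

Total contribution margin = 33,320 × $53.01 = $1,766,293.20.
EBIT = $1,766,293.20 − $610,700 = $1,155,593.20. Interest = $168,700.00, so EBIT − I = $986,893.20.
Degree of total leverage = total CM / (EBIT − interest) = $1,766,293.20 / $986,893.20 = 1.7898.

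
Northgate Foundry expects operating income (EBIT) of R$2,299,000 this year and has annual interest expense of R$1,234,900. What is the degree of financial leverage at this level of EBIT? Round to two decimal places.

2.16

Annual interest charges come to R$1,234,900.00.
Degree of financial leverage = EBIT / (EBIT − interest) = R$2,299,000 / R$1,064,100.00 = 2.1605.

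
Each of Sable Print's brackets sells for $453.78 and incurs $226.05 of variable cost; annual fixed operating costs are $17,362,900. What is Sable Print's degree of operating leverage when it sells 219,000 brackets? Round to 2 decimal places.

1.53

Total contribution margin = 219,000 × $227.73 = $49,872,870.00.
Subtracting fixed costs: EBIT = $49,872,870.00 − $17,362,900 = $32,509,970.00.
So DOL = total CM / EBIT = $49,872,870.00 / $32,509,970.00 = 1.5341.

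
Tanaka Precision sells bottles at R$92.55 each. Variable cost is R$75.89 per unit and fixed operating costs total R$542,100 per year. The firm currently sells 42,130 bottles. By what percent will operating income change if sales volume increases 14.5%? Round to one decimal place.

Total contribution margin = 42,130 × R$16.66 = R$701,885.80.
Operating income = contribution − fixed costs = R$701,885.80 − R$542,100 = R$159,785.80.
DOL = contribution ÷ EBIT = R$701,885.80 ÷ R$159,785.80 = 4.3927.
%ΔEBIT = DOL × %ΔSales = 4.3927 × +14.5% = +63.7%.

+63.7%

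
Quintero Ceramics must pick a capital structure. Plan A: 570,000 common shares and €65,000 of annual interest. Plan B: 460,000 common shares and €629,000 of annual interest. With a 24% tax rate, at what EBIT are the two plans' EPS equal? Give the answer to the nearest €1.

€2,987,545

Set EPS_A = EPS_B: (EBIT − €65,000)(1 − 0.24) ÷ 570,000 = (EBIT − €629,000)(1 − 0.24) ÷ 460,000.
Cancelling (1 − t) and cross-multiplying: 460,000·(EBIT − 65,000) = 570,000·(EBIT − 629,000).
Solving, EBIT = (629,000·570,000 − 65,000·460,000) / (570,000 − 460,000) = 328,630,000,000 / 110,000 = 2,987,545.45.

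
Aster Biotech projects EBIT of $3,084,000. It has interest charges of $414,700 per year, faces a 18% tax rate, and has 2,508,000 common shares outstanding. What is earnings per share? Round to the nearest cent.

Pre-tax income = $3,084,000 − $414,700.00 = $2,669,300.00.
After tax at 18%: net income = $2,669,300.00 × 0.82 = $2,188,826.00.
EPS = $2,188,826.00 ÷ 2,508,000 = $0.87.

$0.87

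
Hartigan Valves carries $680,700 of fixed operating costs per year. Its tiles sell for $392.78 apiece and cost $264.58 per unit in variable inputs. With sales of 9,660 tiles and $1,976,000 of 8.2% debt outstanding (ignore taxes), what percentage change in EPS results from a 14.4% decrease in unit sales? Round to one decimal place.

Contribution at this volume is 9,660 × $128.20 = $1,238,412.00.
Subtracting fixed costs: EBIT = $1,238,412.00 − $680,700 = $557,712.00.
After interest of $162,032.00, pre-tax earnings = $395,680.00.
DCL = total CM / (EBIT − I) = $1,238,412.00 / $395,680.00 = 3.1298.
EPS therefore changes by 3.1298 × (-14.4%) = -45.1%.

-45.1%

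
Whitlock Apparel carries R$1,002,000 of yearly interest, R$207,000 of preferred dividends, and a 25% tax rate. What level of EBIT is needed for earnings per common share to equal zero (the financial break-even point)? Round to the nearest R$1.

Grossing the preferred dividend up to pre-tax terms: R$207,000 / (1 − 0.25) = R$276,000.00.
EPS = 0 when EBIT covers interest plus the pre-tax preferred burden: R$1,002,000 + R$276,000.00 = R$1,278,000.00.

R$1,278,000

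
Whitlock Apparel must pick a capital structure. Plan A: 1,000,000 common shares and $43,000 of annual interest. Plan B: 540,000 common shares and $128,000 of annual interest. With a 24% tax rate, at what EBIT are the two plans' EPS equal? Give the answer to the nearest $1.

Set EPS_A = EPS_B: (EBIT − $43,000)(1 − 0.24) ÷ 1,000,000 = (EBIT − $128,000)(1 − 0.24) ÷ 540,000.
Cancelling (1 − t) and cross-multiplying: 540,000·(EBIT − 43,000) = 1,000,000·(EBIT − 128,000).
Solving, EBIT = (128,000·1,000,000 − 43,000·540,000) / (1,000,000 − 540,000) = 104,780,000,000 / 460,000 = 227,782.61.

$227,783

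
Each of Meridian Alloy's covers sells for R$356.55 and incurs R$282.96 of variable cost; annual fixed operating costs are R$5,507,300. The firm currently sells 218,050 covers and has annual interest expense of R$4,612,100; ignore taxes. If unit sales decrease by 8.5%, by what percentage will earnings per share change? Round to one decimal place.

-23.0%

At 218,050 units, contribution = 218,050 × R$73.59 = R$16,046,299.50.
Subtracting fixed costs: EBIT = R$16,046,299.50 − R$5,507,300 = R$10,538,999.50.
After interest of R$4,612,100.00, pre-tax earnings = R$5,926,899.50.
DCL = total CM / (EBIT − I) = R$16,046,299.50 / R$5,926,899.50 = 2.7074.
EPS therefore changes by 2.7074 × (-8.5%) = -23.0%.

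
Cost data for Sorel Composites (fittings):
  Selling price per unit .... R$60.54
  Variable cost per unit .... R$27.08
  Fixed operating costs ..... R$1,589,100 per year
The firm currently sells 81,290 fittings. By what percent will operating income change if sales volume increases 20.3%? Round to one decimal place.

+48.8%

At 81,290 units, contribution = 81,290 × R$33.46 = R$2,719,963.40.
Operating income = contribution − fixed costs = R$2,719,963.40 − R$1,589,100 = R$1,130,863.40.
Degree of operating leverage = R$2,719,963.40 / R$1,130,863.40 = 2.4052.
Operating income changes by 2.4052 × +20.3% = +48.8%.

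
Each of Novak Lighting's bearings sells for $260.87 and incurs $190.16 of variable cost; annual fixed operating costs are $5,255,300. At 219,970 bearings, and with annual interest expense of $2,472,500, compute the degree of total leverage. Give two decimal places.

Contribution at this volume is 219,970 × $70.71 = $15,554,078.70.
Subtracting fixed costs: EBIT = $15,554,078.70 − $5,255,300 = $10,298,778.70. Interest = $2,472,500.00, so EBIT − I = $7,826,278.70.
DCL = contribution ÷ (EBIT − I) = $15,554,078.70 ÷ $7,826,278.70 = 1.9874.

1.99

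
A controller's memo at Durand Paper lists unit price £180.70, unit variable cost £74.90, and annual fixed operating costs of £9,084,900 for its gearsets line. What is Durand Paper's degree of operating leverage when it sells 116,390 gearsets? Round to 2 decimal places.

At 116,390 units, contribution = 116,390 × £105.80 = £12,314,062.00.
EBIT = £12,314,062.00 − £9,084,900 = £3,229,162.00.
Degree of operating leverage = £12,314,062.00 / £3,229,162.00 = 3.8134.

3.81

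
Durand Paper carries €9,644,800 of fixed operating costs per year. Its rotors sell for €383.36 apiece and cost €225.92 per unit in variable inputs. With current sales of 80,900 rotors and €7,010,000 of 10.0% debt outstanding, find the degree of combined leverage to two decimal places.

Contribution at this volume is 80,900 × €157.44 = €12,736,896.00.
EBIT = €12,736,896.00 − €9,644,800 = €3,092,096.00. Interest = €701,000.00, so EBIT − I = €2,391,096.00.
Degree of total leverage = total CM / (EBIT − interest) = €12,736,896.00 / €2,391,096.00 = 5.3268.

5.33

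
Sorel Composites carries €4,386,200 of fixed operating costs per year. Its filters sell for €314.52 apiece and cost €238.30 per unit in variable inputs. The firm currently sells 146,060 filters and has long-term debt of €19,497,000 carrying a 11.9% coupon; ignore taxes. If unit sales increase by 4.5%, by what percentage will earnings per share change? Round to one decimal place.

At 146,060 units, contribution = 146,060 × €76.22 = €11,132,693.20.
EBIT = €11,132,693.20 − €4,386,200 = €6,746,493.20.
Interest = €2,320,143.00, so EBIT − I = €4,426,350.20.
DCL = total CM / (EBIT − I) = €11,132,693.20 / €4,426,350.20 = 2.5151.
%ΔEPS = DCL × %ΔSales = 2.5151 × +4.5% = +11.3%.

+11.3%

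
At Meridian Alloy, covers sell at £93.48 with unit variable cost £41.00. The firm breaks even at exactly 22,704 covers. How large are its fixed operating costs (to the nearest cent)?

Contribution margin per unit = £93.48 − £41.00 = £52.48.
Since BE = FC / CM, FC = 22,704 × £52.48 = £1,191,505.92.

£1,191,505.92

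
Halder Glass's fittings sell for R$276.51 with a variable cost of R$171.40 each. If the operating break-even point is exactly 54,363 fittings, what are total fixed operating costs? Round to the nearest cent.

R$5,714,094.93

Unit CM = price − variable cost = R$276.51 − R$171.40 = R$105.11.
Since BE = FC / CM, FC = 54,363 × R$105.11 = R$5,714,094.93.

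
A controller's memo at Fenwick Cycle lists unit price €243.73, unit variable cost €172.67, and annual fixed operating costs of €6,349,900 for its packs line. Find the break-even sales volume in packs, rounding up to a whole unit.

Contribution margin per unit = €243.73 − €172.67 = €71.06.
Break-even Q = €6,349,900 / €71.06 = 89,359.70 → 89,360 packs.

89,360 packs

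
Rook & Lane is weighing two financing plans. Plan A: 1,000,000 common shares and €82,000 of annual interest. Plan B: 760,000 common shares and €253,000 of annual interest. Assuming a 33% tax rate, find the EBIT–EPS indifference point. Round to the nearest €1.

At indifference, (EBIT − 82,000)(1 − t)/1,000,000 = (EBIT − 253,000)(1 − t)/760,000.
Cancelling (1 − t) and cross-multiplying: 760,000·(EBIT − 82,000) = 1,000,000·(EBIT − 253,000).
EBIT × (1,000,000 − 760,000) = 253,000 × 1,000,000 − 82,000 × 760,000 = 190,680,000,000, so EBIT = 190,680,000,000 ÷ 240,000 = 794,500.00.

€794,500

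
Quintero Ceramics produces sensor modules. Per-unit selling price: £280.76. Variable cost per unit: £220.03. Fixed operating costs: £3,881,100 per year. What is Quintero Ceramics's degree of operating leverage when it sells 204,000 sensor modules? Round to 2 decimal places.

1.46

Total contribution margin = 204,000 × £60.73 = £12,388,920.00.
Subtracting fixed costs: EBIT = £12,388,920.00 − £3,881,100 = £8,507,820.00.
DOL = contribution ÷ EBIT = £12,388,920.00 ÷ £8,507,820.00 = 1.4562.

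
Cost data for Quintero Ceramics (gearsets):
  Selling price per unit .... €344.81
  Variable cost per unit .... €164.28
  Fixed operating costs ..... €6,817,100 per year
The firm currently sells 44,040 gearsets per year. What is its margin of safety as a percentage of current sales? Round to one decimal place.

Unit CM = price − variable cost = €344.81 − €164.28 = €180.53. Break-even units = €6,817,100 ÷ €180.53 = 37,761.59; break-even revenue = 37,761.59 × €344.81 = €13,020,574.15.
Actual sales revenue = 44,040 × €344.81 = €15,185,432.40.
Margin of safety = (€15,185,432.40 − €13,020,574.15) ÷ €15,185,432.40 = 14.3%.

14.3%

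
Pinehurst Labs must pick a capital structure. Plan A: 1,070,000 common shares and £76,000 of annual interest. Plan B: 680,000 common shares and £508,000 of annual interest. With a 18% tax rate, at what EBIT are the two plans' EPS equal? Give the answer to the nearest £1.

£1,261,231

At indifference, (EBIT − 76,000)(1 − t)/1,070,000 = (EBIT − 508,000)(1 − t)/680,000.
Cancelling (1 − t) and cross-multiplying: 680,000·(EBIT − 76,000) = 1,070,000·(EBIT − 508,000).
Solving, EBIT = (508,000·1,070,000 − 76,000·680,000) / (1,070,000 − 680,000) = 491,880,000,000 / 390,000 = 1,261,230.77.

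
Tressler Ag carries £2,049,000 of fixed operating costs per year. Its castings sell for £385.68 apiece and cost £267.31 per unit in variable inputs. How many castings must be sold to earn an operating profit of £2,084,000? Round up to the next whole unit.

Unit CM = price − variable cost = £385.68 − £267.31 = £118.37.
Units = (FC + target) / CM = (£2,049,000 + £2,084,000) / £118.37 = 34,915.94, so 34,916 castings.

34,916 castings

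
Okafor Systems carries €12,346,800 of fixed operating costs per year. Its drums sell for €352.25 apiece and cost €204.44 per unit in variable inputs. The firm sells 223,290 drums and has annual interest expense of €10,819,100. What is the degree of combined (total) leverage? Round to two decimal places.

3.35

At 223,290 units, contribution = 223,290 × €147.81 = €33,004,494.90.
EBIT = €33,004,494.90 − €12,346,800 = €20,657,694.90. Interest = €10,819,100.00, so EBIT − I = €9,838,594.90.
Degree of total leverage = total CM / (EBIT − interest) = €33,004,494.90 / €9,838,594.90 = 3.3546.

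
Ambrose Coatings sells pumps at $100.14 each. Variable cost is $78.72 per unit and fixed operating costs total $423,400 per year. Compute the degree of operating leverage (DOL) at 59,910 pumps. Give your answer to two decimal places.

1.49

Contribution at this volume is 59,910 × $21.42 = $1,283,272.20.
Operating income = contribution − fixed costs = $1,283,272.20 − $423,400 = $859,872.20.
Degree of operating leverage = $1,283,272.20 / $859,872.20 = 1.4924.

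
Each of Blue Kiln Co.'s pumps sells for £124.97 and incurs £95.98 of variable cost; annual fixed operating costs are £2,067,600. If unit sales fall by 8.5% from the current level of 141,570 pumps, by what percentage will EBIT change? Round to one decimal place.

Contribution at this volume is 141,570 × £28.99 = £4,104,114.30.
Subtracting fixed costs: EBIT = £4,104,114.30 − £2,067,600 = £2,036,514.30.
DOL = contribution ÷ EBIT = £4,104,114.30 ÷ £2,036,514.30 = 2.0153.
%ΔEBIT = DOL × %ΔSales = 2.0153 × -8.5% = -17.1%.

-17.1%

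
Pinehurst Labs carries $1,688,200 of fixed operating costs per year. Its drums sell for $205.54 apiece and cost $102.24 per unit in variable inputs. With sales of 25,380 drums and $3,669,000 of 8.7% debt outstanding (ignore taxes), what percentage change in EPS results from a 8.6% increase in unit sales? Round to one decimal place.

+36.7%

At 25,380 units, contribution = 25,380 × $103.30 = $2,621,754.00.
Operating income = contribution − fixed costs = $2,621,754.00 − $1,688,200 = $933,554.00.
After interest of $319,203.00, pre-tax earnings = $614,351.00.
DCL = total CM / (EBIT − I) = $2,621,754.00 / $614,351.00 = 4.2675.
%ΔEPS = DCL × %ΔSales = 4.2675 × +8.6% = +36.7%.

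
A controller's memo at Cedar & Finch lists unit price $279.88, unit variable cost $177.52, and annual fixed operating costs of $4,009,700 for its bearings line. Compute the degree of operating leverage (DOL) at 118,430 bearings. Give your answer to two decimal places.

At 118,430 units, contribution = 118,430 × $102.36 = $12,122,494.80.
EBIT = $12,122,494.80 − $4,009,700 = $8,112,794.80.
DOL = contribution ÷ EBIT = $12,122,494.80 ÷ $8,112,794.80 = 1.4942.

1.49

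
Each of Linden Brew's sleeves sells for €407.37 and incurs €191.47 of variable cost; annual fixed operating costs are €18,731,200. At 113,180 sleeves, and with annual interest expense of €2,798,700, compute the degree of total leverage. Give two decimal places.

Total contribution margin = 113,180 × €215.90 = €24,435,562.00.
Subtracting fixed costs: EBIT = €24,435,562.00 − €18,731,200 = €5,704,362.00. Interest = €2,798,700.00.
DOL = €24,435,562.00 ÷ €5,704,362.00 = 4.2837; DFL = €5,704,362.00 ÷ €2,905,662.00 = 1.9632.
Combined leverage = 4.2837 × 1.9632 = 8.4098.

8.41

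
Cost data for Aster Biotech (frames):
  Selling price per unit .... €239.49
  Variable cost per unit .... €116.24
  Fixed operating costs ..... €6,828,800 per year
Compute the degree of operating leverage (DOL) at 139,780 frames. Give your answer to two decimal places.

At 139,780 units, contribution = 139,780 × €123.25 = €17,227,885.00.
Subtracting fixed costs: EBIT = €17,227,885.00 − €6,828,800 = €10,399,085.00.
Degree of operating leverage = €17,227,885.00 / €10,399,085.00 = 1.6567.

1.66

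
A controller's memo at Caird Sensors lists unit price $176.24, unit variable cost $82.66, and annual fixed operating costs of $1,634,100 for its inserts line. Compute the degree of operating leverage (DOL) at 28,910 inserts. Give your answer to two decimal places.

Contribution at this volume is 28,910 × $93.58 = $2,705,397.80.
Operating income = contribution − fixed costs = $2,705,397.80 − $1,634,100 = $1,071,297.80.
So DOL = total CM / EBIT = $2,705,397.80 / $1,071,297.80 = 2.5253.

2.53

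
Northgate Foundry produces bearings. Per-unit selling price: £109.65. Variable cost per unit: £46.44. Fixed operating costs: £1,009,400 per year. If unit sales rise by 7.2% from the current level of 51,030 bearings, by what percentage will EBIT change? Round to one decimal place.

+10.5%

At 51,030 units, contribution = 51,030 × £63.21 = £3,225,606.30.
Subtracting fixed costs: EBIT = £3,225,606.30 − £1,009,400 = £2,216,206.30.
DOL = contribution ÷ EBIT = £3,225,606.30 ÷ £2,216,206.30 = 1.4555.
%ΔEBIT = DOL × %ΔSales = 1.4555 × +7.2% = +10.5%.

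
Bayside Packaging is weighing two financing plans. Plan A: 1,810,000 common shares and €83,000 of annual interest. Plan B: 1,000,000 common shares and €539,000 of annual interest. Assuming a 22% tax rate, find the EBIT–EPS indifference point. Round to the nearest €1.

Set EPS_A = EPS_B: (EBIT − €83,000)(1 − 0.22) ÷ 1,810,000 = (EBIT − €539,000)(1 − 0.22) ÷ 1,000,000.
The (1 − t) factor cancels: (EBIT − 83,000) × 1,000,000 = (EBIT − 539,000) × 1,810,000.
Solving, EBIT = (539,000·1,810,000 − 83,000·1,000,000) / (1,810,000 − 1,000,000) = 892,590,000,000 / 810,000 = 1,101,962.96.

€1,101,963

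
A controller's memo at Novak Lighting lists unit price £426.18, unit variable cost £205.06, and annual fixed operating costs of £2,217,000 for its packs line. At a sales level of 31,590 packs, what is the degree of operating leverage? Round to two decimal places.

Total contribution margin = 31,590 × £221.12 = £6,985,180.80.
Subtracting fixed costs: EBIT = £6,985,180.80 − £2,217,000 = £4,768,180.80.
DOL = contribution ÷ EBIT = £6,985,180.80 ÷ £4,768,180.80 = 1.4650.

1.46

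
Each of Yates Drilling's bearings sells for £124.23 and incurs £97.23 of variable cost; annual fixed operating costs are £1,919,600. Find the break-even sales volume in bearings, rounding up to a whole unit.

71,097 bearings

Unit CM = price − variable cost = £124.23 − £97.23 = £27.00.
Units to break even: £1,919,600 ÷ £27.00 = 71,096.30, rounded up to 71,097.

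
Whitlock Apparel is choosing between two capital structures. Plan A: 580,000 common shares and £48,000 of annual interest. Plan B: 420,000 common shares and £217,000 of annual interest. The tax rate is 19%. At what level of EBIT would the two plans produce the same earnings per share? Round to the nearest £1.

At indifference, (EBIT − 48,000)(1 − t)/580,000 = (EBIT − 217,000)(1 − t)/420,000.
Cancelling (1 − t) and cross-multiplying: 420,000·(EBIT − 48,000) = 580,000·(EBIT − 217,000).
Solving, EBIT = (217,000·580,000 − 48,000·420,000) / (580,000 − 420,000) = 105,700,000,000 / 160,000 = 660,625.00.

£660,625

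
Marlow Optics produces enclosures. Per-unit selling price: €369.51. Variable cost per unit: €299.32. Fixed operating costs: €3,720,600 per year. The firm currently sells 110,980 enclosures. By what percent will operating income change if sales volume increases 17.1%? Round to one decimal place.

Total contribution margin = 110,980 × €70.19 = €7,789,686.20.
Subtracting fixed costs: EBIT = €7,789,686.20 − €3,720,600 = €4,069,086.20.
Degree of operating leverage = €7,789,686.20 / €4,069,086.20 = 1.9144.
%ΔEBIT = DOL × %ΔSales = 1.9144 × +17.1% = +32.7%.

+32.7%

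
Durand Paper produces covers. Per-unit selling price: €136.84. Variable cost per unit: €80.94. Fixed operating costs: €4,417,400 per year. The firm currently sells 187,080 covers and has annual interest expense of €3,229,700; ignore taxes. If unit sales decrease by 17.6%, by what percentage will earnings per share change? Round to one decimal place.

-65.5%

Contribution at this volume is 187,080 × €55.90 = €10,457,772.00.
Subtracting fixed costs: EBIT = €10,457,772.00 − €4,417,400 = €6,040,372.00.
Interest = €3,229,700.00, so EBIT − I = €2,810,672.00.
DCL = total CM / (EBIT − I) = €10,457,772.00 / €2,810,672.00 = 3.7207.
EPS therefore changes by 3.7207 × (-17.6%) = -65.5%.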